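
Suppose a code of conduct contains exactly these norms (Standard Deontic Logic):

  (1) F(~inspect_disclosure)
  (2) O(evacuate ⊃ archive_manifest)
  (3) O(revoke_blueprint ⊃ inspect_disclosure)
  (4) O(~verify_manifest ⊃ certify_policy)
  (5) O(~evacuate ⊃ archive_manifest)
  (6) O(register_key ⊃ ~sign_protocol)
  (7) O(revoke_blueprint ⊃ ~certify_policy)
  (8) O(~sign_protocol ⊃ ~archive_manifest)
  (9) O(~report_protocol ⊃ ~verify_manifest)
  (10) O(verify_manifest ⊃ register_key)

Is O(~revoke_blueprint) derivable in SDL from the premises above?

Yes

Premises 5 and 2 are O(~evacuate ⊃ archive_manifest) and O(evacuate ⊃ archive_manifest); every ideal world satisfies ~evacuate or evacuate, so in either case archive_manifest holds — hence O(archive_manifest).
The contrapositive of premise 8 (O(~sign_protocol ⊃ ~archive_manifest)) is O(archive_manifest ⊃ sign_protocol), and O(archive_manifest) is already established, so O(sign_protocol).
Premise 6, O(register_key ⊃ ~sign_protocol), contraposes to O(sign_protocol ⊃ ~register_key); with O(sign_protocol) we get O(~register_key).
Premise 10, O(verify_manifest ⊃ register_key), contraposes to O(~register_key ⊃ ~verify_manifest); with O(~register_key) we get O(~verify_manifest).
Premise 4 is O(~verify_manifest ⊃ certify_policy); since O(~verify_manifest), deontic closure gives O(certify_policy).
The contrapositive of premise 7 (O(revoke_blueprint ⊃ ~certify_policy)) is O(certify_policy ⊃ ~revoke_blueprint), and O(certify_policy) is already established, so O(~revoke_blueprint).
Premises 1, 3, 9 do not contribute to this derivation.
So O(~revoke_blueprint) follows.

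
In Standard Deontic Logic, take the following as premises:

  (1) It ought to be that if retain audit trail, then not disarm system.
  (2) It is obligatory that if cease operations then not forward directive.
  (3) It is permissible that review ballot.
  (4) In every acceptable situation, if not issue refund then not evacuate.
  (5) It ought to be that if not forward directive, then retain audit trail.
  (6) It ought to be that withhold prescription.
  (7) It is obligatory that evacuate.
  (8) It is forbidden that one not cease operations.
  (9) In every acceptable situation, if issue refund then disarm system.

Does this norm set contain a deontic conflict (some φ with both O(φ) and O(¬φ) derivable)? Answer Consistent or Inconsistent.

Inconsistent

Premise 7 states O(evacuate) outright.
Premise 4, O(¬issue_refund → ¬evacuate), contraposes to O(evacuate → issue_refund); with O(evacuate) we get O(issue_refund).
From O(issue_refund) and premise 9, O(issue_refund → disarm_system), we obtain O(disarm_system).
Premise 1 is O(retain_audit_trail → ¬disarm_system); contrapositively O(disarm_system → ¬retain_audit_trail). Since O(disarm_system) holds, K gives O(¬retain_audit_trail).
Premise 5, O(¬forward_directive → retain_audit_trail), contraposes to O(¬retain_audit_trail → forward_directive); with O(¬retain_audit_trail) we get O(forward_directive).
Premise 2, O(cease_operations → ¬forward_directive), contraposes to O(forward_directive → ¬cease_operations); with O(forward_directive) we get O(¬cease_operations).
However, F(¬cease_operations) at premise 8 amounts to O(cease_operations).
We now have both O(¬cease_operations) and O(cease_operations) — cease_operations is simultaneously obligatory and forbidden, violating the D-axiom.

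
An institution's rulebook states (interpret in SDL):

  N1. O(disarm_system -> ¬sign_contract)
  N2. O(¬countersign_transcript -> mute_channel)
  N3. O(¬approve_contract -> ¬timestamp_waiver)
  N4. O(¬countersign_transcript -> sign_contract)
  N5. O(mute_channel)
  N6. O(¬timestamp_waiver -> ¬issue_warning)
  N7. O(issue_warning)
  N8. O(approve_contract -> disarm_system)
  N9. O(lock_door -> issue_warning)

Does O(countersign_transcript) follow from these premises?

Yes

From premise 7 we have O(issue_warning).
The contrapositive of premise 6 (O(¬timestamp_waiver -> ¬issue_warning)) is O(issue_warning -> timestamp_waiver), and O(issue_warning) is already established, so O(timestamp_waiver).
Premise 3, O(¬approve_contract -> ¬timestamp_waiver), contraposes to O(timestamp_waiver -> approve_contract); with O(timestamp_waiver) we get O(approve_contract).
With premise 8, O(approve_contract -> disarm_system), the K-axiom yields O(disarm_system).
Premise 1 is O(disarm_system -> ¬sign_contract); since O(disarm_system), deontic closure gives O(¬sign_contract).
Premise 4, O(¬countersign_transcript -> sign_contract), contraposes to O(¬sign_contract -> countersign_transcript); with O(¬sign_contract) we get O(countersign_transcript).
Premises 2, 5, 9 do not contribute to this derivation.
So O(countersign_transcript) follows.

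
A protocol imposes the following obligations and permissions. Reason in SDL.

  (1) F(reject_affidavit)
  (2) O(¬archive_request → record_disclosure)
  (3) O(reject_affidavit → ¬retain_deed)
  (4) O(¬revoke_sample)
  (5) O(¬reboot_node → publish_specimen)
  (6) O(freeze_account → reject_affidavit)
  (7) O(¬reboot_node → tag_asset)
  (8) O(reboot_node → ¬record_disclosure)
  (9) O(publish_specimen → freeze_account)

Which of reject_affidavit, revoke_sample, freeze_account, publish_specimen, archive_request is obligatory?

Premise 1, F(reject_affidavit), is equivalent to O(¬reject_affidavit).
Premise 6 is O(freeze_account → reject_affidavit); contrapositively O(¬reject_affidavit → ¬freeze_account). Since O(¬reject_affidavit) holds, K gives O(¬freeze_account).
The contrapositive of premise 9 (O(publish_specimen → freeze_account)) is O(¬freeze_account → ¬publish_specimen), and O(¬freeze_account) is already established, so O(¬publish_specimen).
Premise 5, O(¬reboot_node → publish_specimen), contraposes to O(¬publish_specimen → reboot_node); with O(¬publish_specimen) we get O(reboot_node).
With premise 8, O(reboot_node → ¬record_disclosure), the K-axiom yields O(¬record_disclosure).
Premise 2 is O(¬archive_request → record_disclosure); contrapositively O(¬record_disclosure → archive_request). Since O(¬record_disclosure) holds, K gives O(archive_request).
So O(archive_request) holds — archive_request is obligatory. None of the other listed options is made obligatory by any chain of premises.

archive_request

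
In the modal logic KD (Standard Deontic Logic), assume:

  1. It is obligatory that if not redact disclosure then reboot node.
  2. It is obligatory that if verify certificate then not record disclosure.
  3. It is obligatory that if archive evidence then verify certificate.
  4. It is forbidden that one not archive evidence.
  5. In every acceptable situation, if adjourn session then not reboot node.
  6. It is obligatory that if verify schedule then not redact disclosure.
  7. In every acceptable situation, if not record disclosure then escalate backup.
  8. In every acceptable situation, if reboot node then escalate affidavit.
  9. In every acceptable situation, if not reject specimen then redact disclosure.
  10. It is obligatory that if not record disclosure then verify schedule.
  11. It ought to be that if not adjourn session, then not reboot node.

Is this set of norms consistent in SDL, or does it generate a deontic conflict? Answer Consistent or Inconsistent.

Inconsistent

Premises 5 and 11 cover both cases: O(adjourn_session → ¬reboot_node) and O(¬adjourn_session → ¬reboot_node). Since adjourn_session ∨ ¬adjourn_session is a tautology, O(¬reboot_node) follows.
Premise 1 is O(¬redact_disclosure → reboot_node); contrapositively O(¬reboot_node → redact_disclosure). Since O(¬reboot_node) holds, K gives O(redact_disclosure).
Premise 6, O(verify_schedule → ¬redact_disclosure), contraposes to O(redact_disclosure → ¬verify_schedule); with O(redact_disclosure) we get O(¬verify_schedule).
Premise 10, O(¬record_disclosure → verify_schedule), contraposes to O(¬verify_schedule → record_disclosure); with O(¬verify_schedule) we get O(record_disclosure).
Premise 2, O(verify_certificate → ¬record_disclosure), contraposes to O(record_disclosure → ¬verify_certificate); with O(record_disclosure) we get O(¬verify_certificate).
Premise 3 is O(archive_evidence → verify_certificate); contrapositively O(¬verify_certificate → ¬archive_evidence). Since O(¬verify_certificate) holds, K gives O(¬archive_evidence).
But premise 4, F(¬archive_evidence), means O(archive_evidence).
We now have both O(¬archive_evidence) and O(archive_evidence) — archive_evidence is simultaneously obligatory and forbidden, violating the D-axiom.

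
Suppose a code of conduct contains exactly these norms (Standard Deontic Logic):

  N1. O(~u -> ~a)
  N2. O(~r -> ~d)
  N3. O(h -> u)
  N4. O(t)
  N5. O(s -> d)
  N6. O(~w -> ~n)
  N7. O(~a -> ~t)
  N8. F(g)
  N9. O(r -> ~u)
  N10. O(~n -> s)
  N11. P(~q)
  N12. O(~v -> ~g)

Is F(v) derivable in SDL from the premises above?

Premise 12 is O(~v -> ~g); even if O(~g) held, inferring O(~v) would be affirming the consequent — invalid.
No other premise forces O(~v). An ideal world satisfying every premise can still have v true, so F(v) is not derivable.

No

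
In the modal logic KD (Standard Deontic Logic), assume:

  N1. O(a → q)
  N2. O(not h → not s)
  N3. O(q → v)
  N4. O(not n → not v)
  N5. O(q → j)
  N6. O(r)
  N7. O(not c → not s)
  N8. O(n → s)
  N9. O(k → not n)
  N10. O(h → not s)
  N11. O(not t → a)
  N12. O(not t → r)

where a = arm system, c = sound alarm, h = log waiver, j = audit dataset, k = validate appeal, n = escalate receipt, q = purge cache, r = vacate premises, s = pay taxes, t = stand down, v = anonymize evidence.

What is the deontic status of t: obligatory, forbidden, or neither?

Obligatory

By case analysis on h: premise 10 gives O(h → not s) and premise 2 gives O(not h → not s), so O(not s) either way.
Premise 8 is O(n → s); contrapositively O(not s → not n). Since O(not s) holds, K gives O(not n).
Premise 4 is O(not n → not v); since O(not n), deontic closure gives O(not v).
The contrapositive of premise 3 (O(q → v)) is O(not v → not q), and O(not v) is already established, so O(not q).
The contrapositive of premise 1 (O(a → q)) is O(not q → not a), and O(not q) is already established, so O(not a).
Premise 11 is O(not t → a); contrapositively O(not a → t). Since O(not a) holds, K gives O(t).
Premises 5, 6, 7, 9, 12 do not contribute to this derivation.
Hence t is obligatory.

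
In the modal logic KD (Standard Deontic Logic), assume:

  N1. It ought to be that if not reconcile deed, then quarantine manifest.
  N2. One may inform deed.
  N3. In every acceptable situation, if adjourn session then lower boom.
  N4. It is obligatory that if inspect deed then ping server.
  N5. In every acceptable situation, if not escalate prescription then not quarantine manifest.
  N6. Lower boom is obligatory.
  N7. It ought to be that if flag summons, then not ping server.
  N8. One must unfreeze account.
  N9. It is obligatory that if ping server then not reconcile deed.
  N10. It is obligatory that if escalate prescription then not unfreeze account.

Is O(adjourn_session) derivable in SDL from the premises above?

Premise 3 is O(adjourn_session → lower_boom); even if O(lower_boom) held, inferring O(adjourn_session) would be affirming the consequent — invalid.
No other premise forces O(adjourn_session). An ideal world satisfying every premise can still have adjourn_session false, so O(adjourn_session) is not derivable.

No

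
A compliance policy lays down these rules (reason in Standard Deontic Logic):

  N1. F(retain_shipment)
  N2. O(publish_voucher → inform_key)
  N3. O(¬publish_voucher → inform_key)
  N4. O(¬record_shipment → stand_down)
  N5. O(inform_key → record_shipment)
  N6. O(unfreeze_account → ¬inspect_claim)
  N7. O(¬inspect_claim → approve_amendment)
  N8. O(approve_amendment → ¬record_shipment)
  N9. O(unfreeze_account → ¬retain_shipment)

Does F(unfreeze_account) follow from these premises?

Premises 3 and 2 are O(¬publish_voucher → inform_key) and O(publish_voucher → inform_key); every ideal world satisfies ¬publish_voucher or publish_voucher, so in either case inform_key holds — hence O(inform_key).
Applying K to premise 5 (O(inform_key → record_shipment)) and O(inform_key) yields O(record_shipment).
The contrapositive of premise 8 (O(approve_amendment → ¬record_shipment)) is O(record_shipment → ¬approve_amendment), and O(record_shipment) is already established, so O(¬approve_amendment).
Premise 7, O(¬inspect_claim → approve_amendment), contraposes to O(¬approve_amendment → inspect_claim); with O(¬approve_amendment) we get O(inspect_claim).
Premise 6, O(unfreeze_account → ¬inspect_claim), contraposes to O(inspect_claim → ¬unfreeze_account); with O(inspect_claim) we get O(¬unfreeze_account).
Premises 1, 4, 9 do not contribute to this derivation.
So O(¬unfreeze_account) holds, i.e. F(unfreeze_account). The claim follows.

Yes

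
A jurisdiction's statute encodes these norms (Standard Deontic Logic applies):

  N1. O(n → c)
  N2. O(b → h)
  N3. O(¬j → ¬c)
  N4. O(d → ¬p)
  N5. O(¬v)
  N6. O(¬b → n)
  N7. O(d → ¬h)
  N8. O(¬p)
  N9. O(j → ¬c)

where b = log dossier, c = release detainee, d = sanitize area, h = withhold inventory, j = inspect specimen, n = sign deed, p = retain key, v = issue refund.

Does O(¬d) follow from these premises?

Yes

Premises 3 and 9 are O(¬j → ¬c) and O(j → ¬c); every ideal world satisfies ¬j or j, so in either case ¬c holds — hence O(¬c).
Premise 1 is O(n → c); contrapositively O(¬c → ¬n). Since O(¬c) holds, K gives O(¬n).
Premise 6 is O(¬b → n); contrapositively O(¬n → b). Since O(¬n) holds, K gives O(b).
Applying K to premise 2 (O(b → h)) and O(b) yields O(h).
Premise 7 is O(d → ¬h); contrapositively O(h → ¬d). Since O(h) holds, K gives O(¬d).
Premises 4, 5, 8 do not contribute to this derivation.
So O(¬d) follows.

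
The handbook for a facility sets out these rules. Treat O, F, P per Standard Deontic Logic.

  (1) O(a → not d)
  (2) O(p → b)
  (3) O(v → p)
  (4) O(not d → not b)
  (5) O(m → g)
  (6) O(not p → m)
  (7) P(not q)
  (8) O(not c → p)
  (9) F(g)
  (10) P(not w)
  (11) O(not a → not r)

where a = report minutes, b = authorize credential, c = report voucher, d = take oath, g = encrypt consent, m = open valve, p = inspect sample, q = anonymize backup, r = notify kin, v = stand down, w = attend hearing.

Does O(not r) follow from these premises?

Premise 9, F(g), is equivalent to O(not g).
Premise 5 is O(m → g); contrapositively O(not g → not m). Since O(not g) holds, K gives O(not m).
Premise 6 is O(not p → m); contrapositively O(not m → p). Since O(not m) holds, K gives O(p).
Premise 2 is O(p → b); since O(p), deontic closure gives O(b).
Premise 4 is O(not d → not b); contrapositively O(b → d). Since O(b) holds, K gives O(d).
Premise 1, O(a → not d), contraposes to O(d → not a); with O(d) we get O(not a).
With premise 11, O(not a → not r), the K-axiom yields O(not r).
Premises 3, 7, 8, 10 do not contribute to this derivation.
So O(not r) follows.

Yes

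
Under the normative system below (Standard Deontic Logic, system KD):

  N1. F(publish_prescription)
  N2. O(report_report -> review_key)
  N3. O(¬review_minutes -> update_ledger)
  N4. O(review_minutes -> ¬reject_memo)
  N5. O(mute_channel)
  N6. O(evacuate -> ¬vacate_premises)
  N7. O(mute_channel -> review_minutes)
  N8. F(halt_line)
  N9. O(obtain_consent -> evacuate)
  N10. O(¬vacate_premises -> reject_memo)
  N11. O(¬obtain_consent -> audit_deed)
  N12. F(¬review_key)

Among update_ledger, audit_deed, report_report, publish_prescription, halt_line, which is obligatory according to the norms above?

audit_deed

Premise 5 gives O(mute_channel).
From O(mute_channel) and premise 7, O(mute_channel -> review_minutes), we obtain O(review_minutes).
Applying K to premise 4 (O(review_minutes -> ¬reject_memo)) and O(review_minutes) yields O(¬reject_memo).
Premise 10 is O(¬vacate_premises -> reject_memo); contrapositively O(¬reject_memo -> vacate_premises). Since O(¬reject_memo) holds, K gives O(vacate_premises).
Premise 6 is O(evacuate -> ¬vacate_premises); contrapositively O(vacate_premises -> ¬evacuate). Since O(vacate_premises) holds, K gives O(¬evacuate).
The contrapositive of premise 9 (O(obtain_consent -> evacuate)) is O(¬evacuate -> ¬obtain_consent), and O(¬evacuate) is already established, so O(¬obtain_consent).
From O(¬obtain_consent) and premise 11, O(¬obtain_consent -> audit_deed), we obtain O(audit_deed).
So O(audit_deed) holds — audit_deed is obligatory. None of the other listed options is made obligatory by any chain of premises.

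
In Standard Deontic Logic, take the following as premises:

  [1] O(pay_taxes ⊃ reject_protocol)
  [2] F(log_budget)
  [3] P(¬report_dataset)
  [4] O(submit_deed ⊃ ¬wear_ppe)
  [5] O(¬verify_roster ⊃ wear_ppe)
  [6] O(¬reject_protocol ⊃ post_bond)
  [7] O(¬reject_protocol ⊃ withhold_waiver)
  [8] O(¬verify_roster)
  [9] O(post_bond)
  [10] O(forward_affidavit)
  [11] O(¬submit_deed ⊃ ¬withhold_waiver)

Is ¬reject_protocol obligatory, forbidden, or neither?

Forbidden

From premise 8 we have O(¬verify_roster).
Premise 5 is O(¬verify_roster ⊃ wear_ppe); since O(¬verify_roster), deontic closure gives O(wear_ppe).
The contrapositive of premise 4 (O(submit_deed ⊃ ¬wear_ppe)) is O(wear_ppe ⊃ ¬submit_deed), and O(wear_ppe) is already established, so O(¬submit_deed).
Premise 11 is O(¬submit_deed ⊃ ¬withhold_waiver); since O(¬submit_deed), deontic closure gives O(¬withhold_waiver).
The contrapositive of premise 7 (O(¬reject_protocol ⊃ withhold_waiver)) is O(¬withhold_waiver ⊃ reject_protocol), and O(¬withhold_waiver) is already established, so O(reject_protocol).
Premises 1, 2, 3, 6, 9, 10 do not contribute to this derivation.
Thus O(reject_protocol), which is F(¬reject_protocol): ¬reject_protocol is forbidden.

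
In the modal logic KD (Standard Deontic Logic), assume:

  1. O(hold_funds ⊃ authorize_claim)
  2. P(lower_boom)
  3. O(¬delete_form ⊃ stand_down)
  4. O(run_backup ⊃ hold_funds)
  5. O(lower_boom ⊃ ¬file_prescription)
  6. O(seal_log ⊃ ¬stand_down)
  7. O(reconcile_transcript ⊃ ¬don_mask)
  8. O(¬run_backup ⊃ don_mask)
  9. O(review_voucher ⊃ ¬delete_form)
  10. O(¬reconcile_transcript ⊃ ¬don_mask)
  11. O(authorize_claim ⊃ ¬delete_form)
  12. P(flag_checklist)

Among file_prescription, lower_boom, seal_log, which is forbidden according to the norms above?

seal_log

Premises 7 and 10 are O(reconcile_transcript ⊃ ¬don_mask) and O(¬reconcile_transcript ⊃ ¬don_mask); every ideal world satisfies reconcile_transcript or ¬reconcile_transcript, so in either case ¬don_mask holds — hence O(¬don_mask).
Premise 8 is O(¬run_backup ⊃ don_mask); contrapositively O(¬don_mask ⊃ run_backup). Since O(¬don_mask) holds, K gives O(run_backup).
From O(run_backup) and premise 4, O(run_backup ⊃ hold_funds), we obtain O(hold_funds).
Premise 1 is O(hold_funds ⊃ authorize_claim); since O(hold_funds), deontic closure gives O(authorize_claim).
From O(authorize_claim) and premise 11, O(authorize_claim ⊃ ¬delete_form), we obtain O(¬delete_form).
Premise 3 is O(¬delete_form ⊃ stand_down); since O(¬delete_form), deontic closure gives O(stand_down).
Premise 6 is O(seal_log ⊃ ¬stand_down); contrapositively O(stand_down ⊃ ¬seal_log). Since O(stand_down) holds, K gives O(¬seal_log).
So O(¬seal_log) holds, i.e. seal_log is forbidden. None of the other listed options is forbidden under the premises.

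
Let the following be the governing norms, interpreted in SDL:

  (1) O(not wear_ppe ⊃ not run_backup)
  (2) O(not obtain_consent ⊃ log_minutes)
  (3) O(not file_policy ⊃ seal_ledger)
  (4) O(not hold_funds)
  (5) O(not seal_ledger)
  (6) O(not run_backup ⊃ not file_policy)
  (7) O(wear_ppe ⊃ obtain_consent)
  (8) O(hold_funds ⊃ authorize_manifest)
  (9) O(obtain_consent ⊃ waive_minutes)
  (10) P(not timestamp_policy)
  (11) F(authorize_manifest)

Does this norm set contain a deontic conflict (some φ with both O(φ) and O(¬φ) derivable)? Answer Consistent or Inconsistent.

Consistent

Premise 8 is O(hold_funds ⊃ authorize_manifest), but O(hold_funds) is not derivable from the premises, so it does not yield O(authorize_manifest).
So O(authorize_manifest) is not derivable, and the apparent clash with O(not authorize_manifest) does not arise.
A world satisfying every obligation exists (e.g. authorize_manifest=false, file_policy=true, hold_funds=false, log_minutes=false, obtain_consent=true, run_backup=true, seal_ledger=false, timestamp_policy=false, waive_minutes=true, wear_ppe=true); no atom is both obligatory and forbidden, so the set is consistent.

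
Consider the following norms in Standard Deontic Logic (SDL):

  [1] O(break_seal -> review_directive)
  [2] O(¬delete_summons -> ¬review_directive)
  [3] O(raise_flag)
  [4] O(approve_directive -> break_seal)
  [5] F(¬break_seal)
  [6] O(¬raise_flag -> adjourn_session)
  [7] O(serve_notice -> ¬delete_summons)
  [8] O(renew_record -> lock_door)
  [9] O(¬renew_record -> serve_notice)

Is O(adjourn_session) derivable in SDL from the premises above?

No

Premise 6 is O(¬raise_flag -> adjourn_session), but O(¬raise_flag) is not derivable from the premises, so it does not yield O(adjourn_session).
No other premise forces O(adjourn_session). An ideal world satisfying every premise can still have adjourn_session false, so O(adjourn_session) is not derivable.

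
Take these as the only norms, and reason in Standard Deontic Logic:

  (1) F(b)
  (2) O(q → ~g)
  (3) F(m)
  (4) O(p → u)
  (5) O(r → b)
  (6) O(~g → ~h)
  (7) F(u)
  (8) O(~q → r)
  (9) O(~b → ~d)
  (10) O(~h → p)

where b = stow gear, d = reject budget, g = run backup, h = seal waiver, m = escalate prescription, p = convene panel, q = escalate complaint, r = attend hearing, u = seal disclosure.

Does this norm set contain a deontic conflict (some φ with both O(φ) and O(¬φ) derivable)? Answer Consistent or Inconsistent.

Premise 7, F(u), is equivalent to O(~u).
The contrapositive of premise 4 (O(p → u)) is O(~u → ~p), and O(~u) is already established, so O(~p).
Premise 10, O(~h → p), contraposes to O(~p → h); with O(~p) we get O(h).
Premise 6, O(~g → ~h), contraposes to O(h → g); with O(h) we get O(g).
The contrapositive of premise 2 (O(q → ~g)) is O(g → ~q), and O(g) is already established, so O(~q).
Premise 8 is O(~q → r); since O(~q), deontic closure gives O(r).
Applying K to premise 5 (O(r → b)) and O(r) yields O(b).
However, F(b) at premise 1 amounts to O(~b).
We now have both O(b) and O(~b) — b is simultaneously obligatory and forbidden, violating the D-axiom.

Inconsistent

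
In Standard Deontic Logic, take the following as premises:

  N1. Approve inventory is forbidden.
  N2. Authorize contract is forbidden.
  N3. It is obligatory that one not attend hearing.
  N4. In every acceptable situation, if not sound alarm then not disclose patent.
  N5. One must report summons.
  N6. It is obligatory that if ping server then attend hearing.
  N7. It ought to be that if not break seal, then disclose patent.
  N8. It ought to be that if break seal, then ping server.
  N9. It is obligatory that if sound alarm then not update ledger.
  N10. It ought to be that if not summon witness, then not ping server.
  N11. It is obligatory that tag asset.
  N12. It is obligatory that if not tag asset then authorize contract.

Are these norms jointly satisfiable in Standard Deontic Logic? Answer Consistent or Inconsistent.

Premise 12 is O(¬tag_asset → authorize_contract), but O(¬tag_asset) is not derivable from the premises, so it does not yield O(authorize_contract).
So O(authorize_contract) is not derivable, and the apparent clash with O(¬authorize_contract) does not arise.
A world satisfying every obligation exists (e.g. approve_inventory=false, attend_hearing=false, authorize_contract=false, break_seal=false, disclose_patent=true, ping_server=false, report_summons=true, sound_alarm=true, summon_witness=false, tag_asset=true, update_ledger=false); no atom is both obligatory and forbidden, so the set is consistent.

Consistent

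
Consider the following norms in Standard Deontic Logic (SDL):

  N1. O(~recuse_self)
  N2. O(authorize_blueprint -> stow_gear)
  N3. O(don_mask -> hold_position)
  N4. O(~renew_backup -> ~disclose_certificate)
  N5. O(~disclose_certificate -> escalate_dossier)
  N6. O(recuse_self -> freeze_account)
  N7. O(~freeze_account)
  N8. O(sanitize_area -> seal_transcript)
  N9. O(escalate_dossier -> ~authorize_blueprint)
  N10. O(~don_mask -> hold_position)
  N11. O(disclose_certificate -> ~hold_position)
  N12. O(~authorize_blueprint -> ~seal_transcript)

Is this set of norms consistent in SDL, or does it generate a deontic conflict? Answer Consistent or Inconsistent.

Premise 6 is O(recuse_self -> freeze_account), but O(recuse_self) is not derivable from the premises, so it does not yield O(freeze_account).
So O(freeze_account) is not derivable, and the apparent clash with O(~freeze_account) does not arise.
A world satisfying every obligation exists (e.g. authorize_blueprint=false, disclose_certificate=false, don_mask=false, escalate_dossier=true, freeze_account=false, hold_position=true, recuse_self=false, renew_backup=false, sanitize_area=false, seal_transcript=false, stow_gear=false); no atom is both obligatory and forbidden, so the set is consistent.

Consistent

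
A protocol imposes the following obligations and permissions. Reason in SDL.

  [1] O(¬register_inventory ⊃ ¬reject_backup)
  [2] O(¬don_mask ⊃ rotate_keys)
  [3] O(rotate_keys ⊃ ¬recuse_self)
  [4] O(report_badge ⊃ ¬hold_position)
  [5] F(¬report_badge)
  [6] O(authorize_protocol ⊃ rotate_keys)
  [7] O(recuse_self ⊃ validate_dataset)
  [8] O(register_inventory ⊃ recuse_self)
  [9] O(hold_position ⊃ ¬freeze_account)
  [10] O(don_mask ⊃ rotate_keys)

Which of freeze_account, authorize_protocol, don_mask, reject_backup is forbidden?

Premises 2 and 10 are O(¬don_mask ⊃ rotate_keys) and O(don_mask ⊃ rotate_keys); every ideal world satisfies ¬don_mask or don_mask, so in either case rotate_keys holds — hence O(rotate_keys).
From O(rotate_keys) and premise 3, O(rotate_keys ⊃ ¬recuse_self), we obtain O(¬recuse_self).
The contrapositive of premise 8 (O(register_inventory ⊃ recuse_self)) is O(¬recuse_self ⊃ ¬register_inventory), and O(¬recuse_self) is already established, so O(¬register_inventory).
Premise 1 is O(¬register_inventory ⊃ ¬reject_backup); since O(¬register_inventory), deontic closure gives O(¬reject_backup).
So O(¬reject_backup) holds, i.e. reject_backup is forbidden. None of the other listed options is forbidden under the premises.

reject_backup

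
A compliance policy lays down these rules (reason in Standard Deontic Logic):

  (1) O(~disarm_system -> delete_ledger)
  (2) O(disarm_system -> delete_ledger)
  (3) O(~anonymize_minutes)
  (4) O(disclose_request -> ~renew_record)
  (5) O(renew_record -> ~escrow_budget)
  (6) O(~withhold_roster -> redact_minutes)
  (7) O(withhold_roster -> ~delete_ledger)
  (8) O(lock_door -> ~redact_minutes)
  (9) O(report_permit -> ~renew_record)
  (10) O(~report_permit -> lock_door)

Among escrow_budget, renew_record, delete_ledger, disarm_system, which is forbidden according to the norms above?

Premises 2 and 1 are O(disarm_system -> delete_ledger) and O(~disarm_system -> delete_ledger); every ideal world satisfies disarm_system or ~disarm_system, so in either case delete_ledger holds — hence O(delete_ledger).
The contrapositive of premise 7 (O(withhold_roster -> ~delete_ledger)) is O(delete_ledger -> ~withhold_roster), and O(delete_ledger) is already established, so O(~withhold_roster).
From O(~withhold_roster) and premise 6, O(~withhold_roster -> redact_minutes), we obtain O(redact_minutes).
Premise 8, O(lock_door -> ~redact_minutes), contraposes to O(redact_minutes -> ~lock_door); with O(redact_minutes) we get O(~lock_door).
Premise 10 is O(~report_permit -> lock_door); contrapositively O(~lock_door -> report_permit). Since O(~lock_door) holds, K gives O(report_permit).
From O(report_permit) and premise 9, O(report_permit -> ~renew_record), we obtain O(~renew_record).
So O(~renew_record) holds, i.e. renew_record is forbidden. None of the other listed options is forbidden under the premises.

renew_record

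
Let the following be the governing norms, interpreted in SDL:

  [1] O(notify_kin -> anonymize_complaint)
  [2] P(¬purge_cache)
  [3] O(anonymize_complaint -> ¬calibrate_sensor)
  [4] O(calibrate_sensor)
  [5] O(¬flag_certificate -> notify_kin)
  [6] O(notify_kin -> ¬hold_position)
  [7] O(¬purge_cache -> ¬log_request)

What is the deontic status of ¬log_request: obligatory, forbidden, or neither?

Neither

Premise 7 is O(¬purge_cache -> ¬log_request), but O(¬purge_cache) is not derivable from the premises (the permission P(¬purge_cache) asserts only ¬O(purge_cache), not O(¬purge_cache)), so it does not yield O(¬log_request).
No premise or chain of K-axiom applications forces O(¬log_request), and none forces O(log_request). So ¬log_request is neither obligatory nor forbidden under these norms.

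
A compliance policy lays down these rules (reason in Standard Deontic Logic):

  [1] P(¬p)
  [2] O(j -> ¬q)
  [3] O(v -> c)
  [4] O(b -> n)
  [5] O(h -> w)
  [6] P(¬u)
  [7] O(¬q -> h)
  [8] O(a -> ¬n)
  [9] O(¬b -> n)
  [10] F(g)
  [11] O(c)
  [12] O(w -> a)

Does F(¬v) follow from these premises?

No

Premise 3 is O(v -> c); even if O(c) held, inferring O(v) would be affirming the consequent — invalid.
No other premise forces O(v). An ideal world satisfying every premise can still have ¬v true, so F(¬v) is not derivable.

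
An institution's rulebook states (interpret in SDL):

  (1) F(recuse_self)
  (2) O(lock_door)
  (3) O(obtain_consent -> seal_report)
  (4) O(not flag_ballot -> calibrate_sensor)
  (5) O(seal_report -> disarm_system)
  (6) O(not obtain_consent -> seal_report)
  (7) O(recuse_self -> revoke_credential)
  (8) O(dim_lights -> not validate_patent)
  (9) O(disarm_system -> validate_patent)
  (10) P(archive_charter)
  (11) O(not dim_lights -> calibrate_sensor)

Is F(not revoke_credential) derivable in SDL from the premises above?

No

Premise 7 is O(recuse_self -> revoke_credential), but O(recuse_self) is not derivable from the premises, so it does not yield O(revoke_credential).
No other premise forces O(revoke_credential). An ideal world satisfying every premise can still have not revoke_credential true, so F(not revoke_credential) is not derivable.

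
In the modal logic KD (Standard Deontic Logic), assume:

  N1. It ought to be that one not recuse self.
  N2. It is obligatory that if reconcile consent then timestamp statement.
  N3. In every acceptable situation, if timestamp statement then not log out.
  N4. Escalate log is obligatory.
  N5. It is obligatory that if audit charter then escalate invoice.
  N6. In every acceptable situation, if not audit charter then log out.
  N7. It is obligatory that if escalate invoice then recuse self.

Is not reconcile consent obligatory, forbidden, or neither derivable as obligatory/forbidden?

Obligatory

Premise 1 states O(¬recuse_self) outright.
The contrapositive of premise 7 (O(escalate_invoice → recuse_self)) is O(¬recuse_self → ¬escalate_invoice), and O(¬recuse_self) is already established, so O(¬escalate_invoice).
The contrapositive of premise 5 (O(audit_charter → escalate_invoice)) is O(¬escalate_invoice → ¬audit_charter), and O(¬escalate_invoice) is already established, so O(¬audit_charter).
Premise 6 is O(¬audit_charter → log_out); since O(¬audit_charter), deontic closure gives O(log_out).
Premise 3, O(timestamp_statement → ¬log_out), contraposes to O(log_out → ¬timestamp_statement); with O(log_out) we get O(¬timestamp_statement).
Premise 2, O(reconcile_consent → timestamp_statement), contraposes to O(¬timestamp_statement → ¬reconcile_consent); with O(¬timestamp_statement) we get O(¬reconcile_consent).
Premise 4 does not contribute to this derivation.
Hence ¬reconcile_consent is obligatory.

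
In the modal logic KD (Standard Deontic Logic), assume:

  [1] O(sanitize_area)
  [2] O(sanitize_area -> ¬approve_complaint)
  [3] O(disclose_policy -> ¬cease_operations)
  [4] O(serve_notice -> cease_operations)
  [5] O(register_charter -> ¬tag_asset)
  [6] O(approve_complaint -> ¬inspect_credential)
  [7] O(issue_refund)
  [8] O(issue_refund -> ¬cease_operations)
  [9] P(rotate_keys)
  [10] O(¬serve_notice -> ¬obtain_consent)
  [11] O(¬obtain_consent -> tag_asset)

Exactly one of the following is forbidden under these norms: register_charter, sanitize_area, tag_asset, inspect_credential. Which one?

register_charter

From premise 7 we have O(issue_refund).
Applying K to premise 8 (O(issue_refund -> ¬cease_operations)) and O(issue_refund) yields O(¬cease_operations).
The contrapositive of premise 4 (O(serve_notice -> cease_operations)) is O(¬cease_operations -> ¬serve_notice), and O(¬cease_operations) is already established, so O(¬serve_notice).
With premise 10, O(¬serve_notice -> ¬obtain_consent), the K-axiom yields O(¬obtain_consent).
With premise 11, O(¬obtain_consent -> tag_asset), the K-axiom yields O(tag_asset).
Premise 5 is O(register_charter -> ¬tag_asset); contrapositively O(tag_asset -> ¬register_charter). Since O(tag_asset) holds, K gives O(¬register_charter).
So O(¬register_charter) holds, i.e. register_charter is forbidden. None of the other listed options is forbidden under the premises.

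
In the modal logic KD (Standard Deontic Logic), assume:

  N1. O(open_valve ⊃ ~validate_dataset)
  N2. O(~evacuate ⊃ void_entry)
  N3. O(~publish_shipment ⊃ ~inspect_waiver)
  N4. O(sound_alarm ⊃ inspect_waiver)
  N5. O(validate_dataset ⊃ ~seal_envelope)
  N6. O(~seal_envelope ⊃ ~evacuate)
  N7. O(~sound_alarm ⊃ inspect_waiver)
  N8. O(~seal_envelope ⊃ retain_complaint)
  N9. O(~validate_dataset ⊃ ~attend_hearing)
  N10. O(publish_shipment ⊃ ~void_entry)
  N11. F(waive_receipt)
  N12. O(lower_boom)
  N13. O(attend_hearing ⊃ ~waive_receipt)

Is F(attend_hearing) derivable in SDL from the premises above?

Yes

By case analysis on ~sound_alarm: premise 7 gives O(~sound_alarm ⊃ inspect_waiver) and premise 4 gives O(sound_alarm ⊃ inspect_waiver), so O(inspect_waiver) either way.
Premise 3 is O(~publish_shipment ⊃ ~inspect_waiver); contrapositively O(inspect_waiver ⊃ publish_shipment). Since O(inspect_waiver) holds, K gives O(publish_shipment).
Premise 10 is O(publish_shipment ⊃ ~void_entry); since O(publish_shipment), deontic closure gives O(~void_entry).
The contrapositive of premise 2 (O(~evacuate ⊃ void_entry)) is O(~void_entry ⊃ evacuate), and O(~void_entry) is already established, so O(evacuate).
Premise 6, O(~seal_envelope ⊃ ~evacuate), contraposes to O(evacuate ⊃ seal_envelope); with O(evacuate) we get O(seal_envelope).
The contrapositive of premise 5 (O(validate_dataset ⊃ ~seal_envelope)) is O(seal_envelope ⊃ ~validate_dataset), and O(seal_envelope) is already established, so O(~validate_dataset).
With premise 9, O(~validate_dataset ⊃ ~attend_hearing), the K-axiom yields O(~attend_hearing).
Premises 1, 8, 11, 12, 13 do not contribute to this derivation.
So O(~attend_hearing) holds, i.e. F(attend_hearing). The claim follows.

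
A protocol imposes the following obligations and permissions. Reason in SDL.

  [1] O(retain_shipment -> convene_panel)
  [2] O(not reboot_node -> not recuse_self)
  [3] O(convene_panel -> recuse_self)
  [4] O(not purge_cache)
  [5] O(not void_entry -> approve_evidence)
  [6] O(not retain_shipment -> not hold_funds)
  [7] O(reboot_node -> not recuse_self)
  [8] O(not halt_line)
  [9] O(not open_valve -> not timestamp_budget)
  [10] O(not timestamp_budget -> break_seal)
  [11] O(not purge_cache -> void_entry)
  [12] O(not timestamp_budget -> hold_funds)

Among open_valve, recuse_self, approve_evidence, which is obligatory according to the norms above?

open_valve

Premises 7 and 2 are O(reboot_node -> not recuse_self) and O(not reboot_node -> not recuse_self); every ideal world satisfies reboot_node or not reboot_node, so in either case not recuse_self holds — hence O(not recuse_self).
Premise 3, O(convene_panel -> recuse_self), contraposes to O(not recuse_self -> not convene_panel); with O(not recuse_self) we get O(not convene_panel).
The contrapositive of premise 1 (O(retain_shipment -> convene_panel)) is O(not convene_panel -> not retain_shipment), and O(not convene_panel) is already established, so O(not retain_shipment).
Applying K to premise 6 (O(not retain_shipment -> not hold_funds)) and O(not retain_shipment) yields O(not hold_funds).
Premise 12, O(not timestamp_budget -> hold_funds), contraposes to O(not hold_funds -> timestamp_budget); with O(not hold_funds) we get O(timestamp_budget).
The contrapositive of premise 9 (O(not open_valve -> not timestamp_budget)) is O(timestamp_budget -> open_valve), and O(timestamp_budget) is already established, so O(open_valve).
So O(open_valve) holds — open_valve is obligatory. None of the other listed options is made obligatory by any chain of premises.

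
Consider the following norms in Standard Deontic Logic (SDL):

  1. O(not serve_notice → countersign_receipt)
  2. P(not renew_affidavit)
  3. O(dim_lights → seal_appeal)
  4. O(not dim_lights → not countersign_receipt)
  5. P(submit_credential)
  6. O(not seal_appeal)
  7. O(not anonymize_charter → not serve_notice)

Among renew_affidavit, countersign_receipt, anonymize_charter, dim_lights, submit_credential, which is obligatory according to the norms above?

Premise 6 gives O(not seal_appeal).
Premise 3 is O(dim_lights → seal_appeal); contrapositively O(not seal_appeal → not dim_lights). Since O(not seal_appeal) holds, K gives O(not dim_lights).
Premise 4 is O(not dim_lights → not countersign_receipt); since O(not dim_lights), deontic closure gives O(not countersign_receipt).
The contrapositive of premise 1 (O(not serve_notice → countersign_receipt)) is O(not countersign_receipt → serve_notice), and O(not countersign_receipt) is already established, so O(serve_notice).
Premise 7, O(not anonymize_charter → not serve_notice), contraposes to O(serve_notice → anonymize_charter); with O(serve_notice) we get O(anonymize_charter).
So O(anonymize_charter) holds — anonymize_charter is obligatory. None of the other listed options is made obligatory by any chain of premises.

anonymize_charter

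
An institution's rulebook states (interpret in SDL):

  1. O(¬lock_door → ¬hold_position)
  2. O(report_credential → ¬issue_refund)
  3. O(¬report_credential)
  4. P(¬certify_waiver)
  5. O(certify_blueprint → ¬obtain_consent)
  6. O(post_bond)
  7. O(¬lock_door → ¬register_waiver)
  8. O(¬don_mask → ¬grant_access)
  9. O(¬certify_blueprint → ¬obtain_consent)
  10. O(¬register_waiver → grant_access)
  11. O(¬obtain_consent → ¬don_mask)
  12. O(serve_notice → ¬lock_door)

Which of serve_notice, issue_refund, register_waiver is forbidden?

serve_notice

By case analysis on ¬certify_blueprint: premise 9 gives O(¬certify_blueprint → ¬obtain_consent) and premise 5 gives O(certify_blueprint → ¬obtain_consent), so O(¬obtain_consent) either way.
From O(¬obtain_consent) and premise 11, O(¬obtain_consent → ¬don_mask), we obtain O(¬don_mask).
With premise 8, O(¬don_mask → ¬grant_access), the K-axiom yields O(¬grant_access).
Premise 10, O(¬register_waiver → grant_access), contraposes to O(¬grant_access → register_waiver); with O(¬grant_access) we get O(register_waiver).
The contrapositive of premise 7 (O(¬lock_door → ¬register_waiver)) is O(register_waiver → lock_door), and O(register_waiver) is already established, so O(lock_door).
The contrapositive of premise 12 (O(serve_notice → ¬lock_door)) is O(lock_door → ¬serve_notice), and O(lock_door) is already established, so O(¬serve_notice).
So O(¬serve_notice) holds, i.e. serve_notice is forbidden. None of the other listed options is forbidden under the premises.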